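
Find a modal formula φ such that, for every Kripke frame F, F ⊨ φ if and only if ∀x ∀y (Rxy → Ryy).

□(□q → q)

The condition is shift-reflexivity. The T□ schema □(□q → q) defines it.
Suppose □(□q→q) is valid. Take Rxy and set V(q)={w : Ryw}. Then at y, □q holds; since □(□q→q) at x, □q→q at y, so q at y, i.e. Ryy.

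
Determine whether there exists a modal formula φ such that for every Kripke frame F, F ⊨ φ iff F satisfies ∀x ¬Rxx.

No — not modally definable

If a class were modally definable it would be closed under surjective bounded morphisms (Goldblatt–Thomason).
The 5-cycle (worlds 0,1,2,3,4 with 0→1→2→3→4→0) is irreflexive, and the map sending every world to a single reflexive point • is a surjective bounded morphism (forth: every edge maps to (•,•); back: every world has a successor). So any modal formula valid on the 5-cycle is also valid on the reflexive point, which is not irreflexive.
So no modal formula (or set of formulas) defines exactly the irreflexive frames.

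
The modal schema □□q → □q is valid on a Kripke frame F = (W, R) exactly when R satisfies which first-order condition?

Suppose □□q→□q is valid. Take Rxy and set V(q)={w : xR²w}. Then □□q at x, so □q at x, so q at y, i.e. ∃z(Rxz∧Rzy).

Density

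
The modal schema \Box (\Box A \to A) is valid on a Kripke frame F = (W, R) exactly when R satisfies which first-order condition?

Shift-reflexivity

Suppose □(□A→A) is valid. Take Rxy and set V(A)={w : Ryw}. Then at y, □A holds; since □(□A→A) at x, □A→A at y, so A at y, i.e. Ryy.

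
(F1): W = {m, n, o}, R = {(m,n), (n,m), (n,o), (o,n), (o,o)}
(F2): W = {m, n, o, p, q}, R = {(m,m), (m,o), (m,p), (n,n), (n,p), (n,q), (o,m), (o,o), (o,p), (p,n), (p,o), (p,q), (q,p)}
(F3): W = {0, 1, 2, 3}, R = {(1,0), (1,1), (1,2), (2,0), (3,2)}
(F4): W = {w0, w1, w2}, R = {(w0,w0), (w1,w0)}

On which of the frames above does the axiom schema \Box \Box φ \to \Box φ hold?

(F4)

The schema corresponds to density: \forall x \forall y (Rxy \to \exists z (Rxz \wedge Rzy)).
(F1): fails — Rnm but no z with Rnz and Rzm.
(F2): fails — Rqp but no z with Rqz and Rzp.
(F3): fails — R32 but no z with R3z and Rz2.
(F4): holds.
Valid on: (F4).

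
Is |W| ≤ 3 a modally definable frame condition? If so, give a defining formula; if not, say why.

Not modally definable

If a class were modally definable it would be closed under disjoint unions (Goldblatt–Thomason).
Any modal formula valid on each of 4 disjoint one-world frames is valid on their disjoint union (validity is preserved under disjoint unions). Each one-world frame has |W|=1≤3, but the union has |W|=4.
So no modal formula (or set of formulas) defines exactly the |W|≤3 frames.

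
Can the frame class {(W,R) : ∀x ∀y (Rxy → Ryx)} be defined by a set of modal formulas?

Yes: it is symmetry, defined by the B schema q → □◇q.
Suppose q→□◇q is valid. Take Rxy and set V(q)={x}. Then q at x, so □◇q at x, so ◇q at y, so some z with Ryz has q; z=x, i.e. Ryx.

Definable; q → □◇q defines it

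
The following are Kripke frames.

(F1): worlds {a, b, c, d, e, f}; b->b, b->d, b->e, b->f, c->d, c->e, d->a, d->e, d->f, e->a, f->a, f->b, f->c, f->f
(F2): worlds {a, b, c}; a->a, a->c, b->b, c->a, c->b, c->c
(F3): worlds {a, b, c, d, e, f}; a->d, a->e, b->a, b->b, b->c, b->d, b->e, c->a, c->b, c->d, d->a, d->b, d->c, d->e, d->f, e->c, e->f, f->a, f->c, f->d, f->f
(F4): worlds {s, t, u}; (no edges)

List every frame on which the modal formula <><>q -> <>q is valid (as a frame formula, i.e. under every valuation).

(F4)

The schema corresponds to transitivity: forall x forall y forall z (Rxy & Ryz -> Rxz).
(F1): fails — Rcd and Rdf but not Rcf.
(F2): fails — Rac and Rcb but not Rab.
(F3): fails — Rcd and Rdf but not Rcf.
(F4): holds.
Valid on: (F4).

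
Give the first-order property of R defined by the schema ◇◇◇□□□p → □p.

∀x ∀y ∀z ((xR³y ∧ xRz) → ∃w (yR³w ∧ z = w))

This is a Sahlqvist (Geach-type) schema ◇^3□^3p → □^1◇^0p.
First-order correspondent: ∀x ∀y ∀z ((xR³y ∧ xRz) → ∃w (yR³w ∧ z = w)).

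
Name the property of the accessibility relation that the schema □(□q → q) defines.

Shift-reflexivity

Suppose □(□q→q) is valid. Take Rxy and set V(q)={w : Ryw}. Then at y, □q holds; since □(□q→q) at x, □q→q at y, so q at y, i.e. Ryy.
Conversely, any frame satisfying ∀x ∀y (Rxy → Ryy) validates the schema.
So the correspondent is shift-reflexivity.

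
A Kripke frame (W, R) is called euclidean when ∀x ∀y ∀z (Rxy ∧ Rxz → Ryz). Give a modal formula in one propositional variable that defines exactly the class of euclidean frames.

A defining formula is ◇ψ → □◇ψ (the 5 axiom).
Suppose ◇ψ→□◇ψ is valid. Take Rxy, Rxz and set V(ψ)={y}. Then ◇ψ at x, so □◇ψ at x, so ◇ψ at z, so some w with Rzw has ψ; w=y, i.e. Rzy. By symmetry of the argument, Ryz.

◇ψ → □◇ψ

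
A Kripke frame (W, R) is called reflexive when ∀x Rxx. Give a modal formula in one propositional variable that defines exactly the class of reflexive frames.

□s → s

A defining formula is □s → s (the T axiom).
Suppose □s→s is valid. At any x set V(s)={w : Rxw}. Then □s holds at x, so s holds at x, i.e. Rxx.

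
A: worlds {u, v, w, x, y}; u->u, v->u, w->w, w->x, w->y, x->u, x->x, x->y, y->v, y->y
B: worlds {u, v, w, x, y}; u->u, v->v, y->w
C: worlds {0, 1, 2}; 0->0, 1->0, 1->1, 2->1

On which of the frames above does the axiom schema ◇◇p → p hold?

B

This is the axiom for a generalized confluence (Geach) condition; its first-order frame correspondent is ∀x ∀y (xR²y → ∃w (y = w ∧ x = w)).
A: fails — vR²u but u ≠ v.
B: satisfies the condition.
C: fails — 1R²0 but 0 ≠ 1.
Valid on: B.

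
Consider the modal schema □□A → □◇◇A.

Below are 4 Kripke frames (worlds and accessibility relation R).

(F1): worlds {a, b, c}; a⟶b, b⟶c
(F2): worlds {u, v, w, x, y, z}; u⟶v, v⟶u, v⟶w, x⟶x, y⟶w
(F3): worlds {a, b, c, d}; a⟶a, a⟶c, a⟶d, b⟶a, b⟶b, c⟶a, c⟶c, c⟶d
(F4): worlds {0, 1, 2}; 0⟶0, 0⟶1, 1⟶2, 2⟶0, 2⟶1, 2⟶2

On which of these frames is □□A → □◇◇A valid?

(F4)

Frame correspondent (Sahlqvist): ∀x ∀z (xRz → ∃w (xR²w ∧ zR²w)) — i.e. a generalized confluence (Geach) condition.
(F1): fails — aRb but no w with aR²w and bR²w.
(F2): fails — uRv but no t with uR²t and vR²t.
(F3): fails — aRd but no w with aR²w and dR²w.
(F4): satisfies the condition.
Valid on: (F4).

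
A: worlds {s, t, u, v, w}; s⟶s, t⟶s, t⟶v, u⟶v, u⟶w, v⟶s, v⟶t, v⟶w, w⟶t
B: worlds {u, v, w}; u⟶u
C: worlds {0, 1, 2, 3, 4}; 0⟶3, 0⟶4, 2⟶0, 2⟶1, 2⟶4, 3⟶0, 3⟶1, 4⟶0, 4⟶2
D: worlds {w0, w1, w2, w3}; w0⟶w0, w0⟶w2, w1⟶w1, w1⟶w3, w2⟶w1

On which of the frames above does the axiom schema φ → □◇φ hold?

B

The schema corresponds to symmetry: ∀x ∀y (Rxy → Ryx).
A: fails — Ruv but not Rvu.
B: satisfies the condition.
C: fails — R31 but not R13.
D: fails — Rw1w3 but not Rw3w1.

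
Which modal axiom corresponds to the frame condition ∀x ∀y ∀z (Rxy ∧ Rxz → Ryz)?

◇q → □◇q

The condition is the Euclidean property. The 5 schema ◇q → □◇q defines it.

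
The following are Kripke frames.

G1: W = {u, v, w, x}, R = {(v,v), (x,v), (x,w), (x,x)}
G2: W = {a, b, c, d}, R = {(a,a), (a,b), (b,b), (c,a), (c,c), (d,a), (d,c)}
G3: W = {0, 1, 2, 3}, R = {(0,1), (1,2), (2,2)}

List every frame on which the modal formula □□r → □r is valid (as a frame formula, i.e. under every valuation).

This is the axiom for density; its first-order frame correspondent is ∀x ∀y (Rxy → ∃z (Rxz ∧ Rzy)).
G1: holds.
G2: holds.
G3: fails — R01 but no z with R0z and Rz1.

G1, G2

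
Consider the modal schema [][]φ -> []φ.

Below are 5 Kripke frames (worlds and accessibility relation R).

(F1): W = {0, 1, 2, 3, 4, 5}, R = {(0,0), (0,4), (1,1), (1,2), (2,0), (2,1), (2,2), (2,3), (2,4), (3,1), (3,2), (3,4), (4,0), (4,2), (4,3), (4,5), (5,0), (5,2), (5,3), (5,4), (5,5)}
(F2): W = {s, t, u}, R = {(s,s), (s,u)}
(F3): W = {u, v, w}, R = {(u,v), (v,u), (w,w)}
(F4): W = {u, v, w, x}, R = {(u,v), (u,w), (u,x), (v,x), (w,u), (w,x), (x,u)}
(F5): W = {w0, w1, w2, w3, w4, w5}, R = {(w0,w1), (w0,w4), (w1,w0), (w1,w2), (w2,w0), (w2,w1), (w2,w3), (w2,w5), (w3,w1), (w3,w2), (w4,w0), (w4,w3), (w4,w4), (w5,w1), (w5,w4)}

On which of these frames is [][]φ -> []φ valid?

Frame correspondent (Sahlqvist): forall x forall y (Rxy -> exists z (Rxz & Rzy)) — i.e. density.
(F1): ✓.
(F2): ✓.
(F3): fails — Ruv but no z with Ruz and Rzv.
(F4): fails — Ruv but no z with Ruz and Rzv.
(F5): fails — Rw1w2 but no z with Rw1z and Rzw2.

(F1), (F2)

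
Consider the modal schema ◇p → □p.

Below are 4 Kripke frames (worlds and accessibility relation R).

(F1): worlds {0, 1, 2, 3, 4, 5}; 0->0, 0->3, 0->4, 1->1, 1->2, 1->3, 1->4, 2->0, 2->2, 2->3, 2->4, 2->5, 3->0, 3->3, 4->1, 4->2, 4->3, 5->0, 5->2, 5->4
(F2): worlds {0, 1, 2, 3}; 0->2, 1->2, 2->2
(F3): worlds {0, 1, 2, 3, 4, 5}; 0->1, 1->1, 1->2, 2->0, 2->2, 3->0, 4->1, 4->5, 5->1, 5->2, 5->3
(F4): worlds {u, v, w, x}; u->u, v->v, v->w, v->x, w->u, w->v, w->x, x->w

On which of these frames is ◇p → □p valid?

The schema corresponds to partial functionality: ∀x ∀y ∀z (Rxy ∧ Rxz → y = z).
(F1): fails — 0 sees both 0 and 3.
(F2): holds.
(F3): fails — 1 sees both 1 and 2.
(F4): fails — v sees both v and w.
Valid on: (F2).

(F2)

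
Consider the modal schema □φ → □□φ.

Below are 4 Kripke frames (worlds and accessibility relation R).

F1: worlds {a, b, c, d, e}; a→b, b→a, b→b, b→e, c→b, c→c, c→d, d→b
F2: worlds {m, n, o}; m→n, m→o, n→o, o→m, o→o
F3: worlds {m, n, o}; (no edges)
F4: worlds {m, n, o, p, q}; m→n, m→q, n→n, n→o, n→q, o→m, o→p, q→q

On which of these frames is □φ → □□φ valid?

Frame correspondent (Sahlqvist): ∀x ∀y ∀z (Rxy ∧ Ryz → Rxz) — i.e. transitivity.
F1: fails — Rab and Rba but not Raa.
F2: fails — Rom and Rmn but not Ron.
F3: ✓.
F4: fails — Rom and Rmq but not Roq.

F3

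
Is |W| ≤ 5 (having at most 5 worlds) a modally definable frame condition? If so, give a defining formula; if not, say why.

No

Modal frame validity is preserved under disjoint unions.
Any modal formula valid on each of 6 disjoint one-world frames is valid on their disjoint union (validity is preserved under disjoint unions). Each one-world frame has |W|=1≤5, but the union has |W|=6.
So no modal formula (or set of formulas) defines exactly the |W|≤5 frames.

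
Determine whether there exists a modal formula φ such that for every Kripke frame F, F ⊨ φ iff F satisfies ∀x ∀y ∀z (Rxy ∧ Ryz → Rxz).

Yes: it is transitivity, defined by the 4 schema □q → □□q.
Suppose □q→□□q is valid. Take Rxy, Ryz and set V(q)={w : Rxw}. Then □q at x, so □□q at x, so □q at y, so q at z, i.e. Rxz.

Yes, by □q → □□q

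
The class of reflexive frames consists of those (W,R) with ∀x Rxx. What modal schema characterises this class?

□q → q

A defining formula is □q → q (the T axiom).
Suppose □q→q is valid. At any x set V(q)={w : Rxw}. Then □q holds at x, so q holds at x, i.e. Rxx.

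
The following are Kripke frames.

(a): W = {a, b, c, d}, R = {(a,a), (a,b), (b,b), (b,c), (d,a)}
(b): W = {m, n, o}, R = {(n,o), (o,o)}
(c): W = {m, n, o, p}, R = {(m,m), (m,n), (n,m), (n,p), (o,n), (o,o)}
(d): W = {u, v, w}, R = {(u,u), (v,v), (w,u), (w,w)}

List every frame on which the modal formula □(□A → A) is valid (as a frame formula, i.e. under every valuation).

(b), (d)

Frame correspondent (Sahlqvist): ∀x ∀y (Rxy → Ryy) — i.e. shift-reflexivity.
(a): fails — Rbc but not Rcc.
(b): satisfies the condition.
(c): fails — Ron but not Rnn.
(d): satisfies the condition.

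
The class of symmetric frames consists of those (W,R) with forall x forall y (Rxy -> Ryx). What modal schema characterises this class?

ψ → □◇ψ

The condition is symmetry. The B schema ψ → □◇ψ defines it.
Suppose ψ→□◇ψ is valid. Take Rxy and set V(ψ)={x}. Then ψ at x, so □◇ψ at x, so ◇ψ at y, so some z with Ryz has ψ; z=x, i.e. Ryx.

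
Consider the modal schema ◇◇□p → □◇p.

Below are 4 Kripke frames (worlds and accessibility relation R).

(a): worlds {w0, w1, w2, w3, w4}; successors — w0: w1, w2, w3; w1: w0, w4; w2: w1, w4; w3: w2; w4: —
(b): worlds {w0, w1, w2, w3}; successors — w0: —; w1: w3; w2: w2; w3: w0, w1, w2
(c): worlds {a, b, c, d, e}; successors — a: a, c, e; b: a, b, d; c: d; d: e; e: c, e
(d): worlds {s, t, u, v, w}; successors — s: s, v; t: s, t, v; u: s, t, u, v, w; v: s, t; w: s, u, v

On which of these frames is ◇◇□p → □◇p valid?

(d)

Frame correspondent (Sahlqvist): ∀x ∀y ∀z ((xR²y ∧ xRz) → ∃w (yRw ∧ zRw)) — i.e. a generalized confluence (Geach) condition.
(a): fails — w0R²w0, w0Rw1 but no w with w0Rw and w1Rw.
(b): fails — w1R²w0, w1Rw3 but no w with w0Rw and w3Rw.
(c): fails — aR²a, aRc but no w with aRw and cRw.
(d): ✓.
Valid on: (d).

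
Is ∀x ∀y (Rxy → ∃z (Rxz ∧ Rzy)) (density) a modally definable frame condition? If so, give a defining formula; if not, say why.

Yes — defined by □□q → □q

Yes: it is density, defined by the C4 schema □□q → □q.
Suppose □□q→□q is valid. Take Rxy and set V(q)={w : xR²w}. Then □□q at x, so □q at x, so q at y, i.e. ∃z(Rxz∧Rzy).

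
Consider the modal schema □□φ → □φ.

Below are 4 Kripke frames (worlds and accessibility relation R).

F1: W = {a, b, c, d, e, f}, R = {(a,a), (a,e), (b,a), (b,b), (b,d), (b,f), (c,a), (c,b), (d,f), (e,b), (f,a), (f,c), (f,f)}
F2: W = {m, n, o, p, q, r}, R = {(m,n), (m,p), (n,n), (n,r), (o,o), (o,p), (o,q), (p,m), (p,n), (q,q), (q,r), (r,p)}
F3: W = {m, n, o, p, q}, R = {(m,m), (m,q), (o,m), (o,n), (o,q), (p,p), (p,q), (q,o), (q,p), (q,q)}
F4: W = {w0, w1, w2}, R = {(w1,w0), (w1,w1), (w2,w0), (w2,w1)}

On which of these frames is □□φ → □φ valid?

Frame correspondent (Sahlqvist): ∀x ∀y (Rxy → ∃z (Rxz ∧ Rzy)) — i.e. density.
F1: satisfies the condition.
F2: fails — Rpm but no z with Rpz and Rzm.
F3: fails — Ron but no z with Roz and Rzn.
F4: satisfies the condition.

F1, F4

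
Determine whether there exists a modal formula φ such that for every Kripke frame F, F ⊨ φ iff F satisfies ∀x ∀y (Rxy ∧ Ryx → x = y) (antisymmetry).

Modal frame validity is preserved under surjective bounded morphisms.
The 8-cycle (worlds s,t,u,v,w,x,y,z with s→t→u→v→w→x→y→z→s) is antisymmetric. Sending even-indexed worlds to a and odd-indexed worlds to b is a surjective bounded morphism onto the two-world frame with a↔b, which is not antisymmetric.
So no modal formula (or set of formulas) defines exactly the antisymmetric frames.

Not modally definable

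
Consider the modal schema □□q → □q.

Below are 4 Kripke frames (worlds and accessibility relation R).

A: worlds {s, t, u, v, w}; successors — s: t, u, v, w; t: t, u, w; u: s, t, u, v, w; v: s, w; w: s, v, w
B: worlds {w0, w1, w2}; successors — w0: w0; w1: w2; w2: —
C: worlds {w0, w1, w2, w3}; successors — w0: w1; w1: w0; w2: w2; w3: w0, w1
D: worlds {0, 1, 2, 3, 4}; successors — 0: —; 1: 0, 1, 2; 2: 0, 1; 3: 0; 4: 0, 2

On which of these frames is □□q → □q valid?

A

Frame correspondent (Sahlqvist): ∀x ∀y (Rxy → ∃z (Rxz ∧ Rzy)) — i.e. density.
A: satisfies the condition.
B: fails — Rw1w2 but no z with Rw1z and Rzw2.
C: fails — Rw1w0 but no z with Rw1z and Rzw0.
D: fails — R42 but no z with R4z and Rz2.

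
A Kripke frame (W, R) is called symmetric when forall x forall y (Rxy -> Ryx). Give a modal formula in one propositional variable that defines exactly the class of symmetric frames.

p → □◇p

This is symmetry; the standard corresponding axiom is B: p → □◇p.
Suppose p→□◇p is valid. Take Rxy and set V(p)={x}. Then p at x, so □◇p at x, so ◇p at y, so some z with Ryz has p; z=x, i.e. Ryx.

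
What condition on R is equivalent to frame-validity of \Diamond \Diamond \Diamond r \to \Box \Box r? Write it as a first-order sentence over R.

\forall x \forall y \forall z ((x R^3 y \wedge x R^2 z) \to \exists w (y = w \wedge z = w))

This is a Sahlqvist (Geach-type) schema ◇^3□^0r → □^2◇^0r.
Minimal-valuation argument: fix x; take any y with xR^3y and any z with xR^2z. Set V(r) to the set of worlds R-reachable from y in exactly 0 steps. Then □^0r holds at y, so the antecedent holds at x; validity forces ◇^0r at z, giving a w with zR^0w and yR^0w.
First-order correspondent: \forall x \forall y \forall z ((x R^3 y \wedge x R^2 z) \to \exists w (y = w \wedge z = w)).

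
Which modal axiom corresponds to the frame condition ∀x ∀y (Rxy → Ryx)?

q → □◇q

This is symmetry; the standard corresponding axiom is B: q → □◇q.
Suppose q→□◇q is valid. Take Rxy and set V(q)={x}. Then q at x, so □◇q at x, so ◇q at y, so some z with Ryz has q; z=x, i.e. Ryx.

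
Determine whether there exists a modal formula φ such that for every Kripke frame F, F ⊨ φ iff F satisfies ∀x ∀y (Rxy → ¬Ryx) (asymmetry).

If a class were modally definable it would be closed under surjective bounded morphisms (Goldblatt–Thomason).
The 5-cycle (worlds w0,w1,w2,w3,w4 with w0→w1→w2→w3→w4→w0) is asymmetric. Mapping every world to a single reflexive point • is a surjective bounded morphism, and the reflexive point is not asymmetric (R•• but asymmetry requires ¬R••).
Hence asymmetry is not modally definable.

Not modally definable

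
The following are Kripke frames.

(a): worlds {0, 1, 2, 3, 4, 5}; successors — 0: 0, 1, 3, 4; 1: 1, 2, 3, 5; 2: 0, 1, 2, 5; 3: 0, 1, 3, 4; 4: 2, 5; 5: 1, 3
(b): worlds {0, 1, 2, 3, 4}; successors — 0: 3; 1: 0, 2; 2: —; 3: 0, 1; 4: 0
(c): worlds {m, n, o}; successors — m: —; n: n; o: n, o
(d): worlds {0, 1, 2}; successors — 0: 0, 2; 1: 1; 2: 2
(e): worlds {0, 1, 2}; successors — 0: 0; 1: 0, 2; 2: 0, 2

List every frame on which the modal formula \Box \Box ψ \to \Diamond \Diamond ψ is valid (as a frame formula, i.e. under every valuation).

(a), (d), (e)

This is the axiom for a generalized confluence (Geach) condition; its first-order frame correspondent is \forall x \exists w (x R^2 w \wedge x R^2 w).
(a): holds.
(b): fails — at 2 but no w with 2R²w and 2R²w.
(c): fails — at m but no w with mR²w and mR²w.
(d): holds.
(e): holds.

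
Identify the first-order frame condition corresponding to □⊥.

□⊥ is valid iff no world has any successor (otherwise □⊥ fails at any world with one).

Emptiness of R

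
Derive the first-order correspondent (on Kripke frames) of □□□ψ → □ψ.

∀x ∀z (xRz → ∃w (xR³w ∧ z = w))

This is a Sahlqvist (Geach-type) schema ◇^0□^3ψ → □^1◇^0ψ.
Minimal-valuation argument: fix x; take any y with xR^0y and any z with xR^1z. Set V(ψ) to the set of worlds R-reachable from y in exactly 3 steps. Then □^3ψ holds at y, so the antecedent holds at x; validity forces ◇^0ψ at z, giving a w with zR^0w and yR^3w.
First-order correspondent: ∀x ∀z (xRz → ∃w (xR³w ∧ z = w)).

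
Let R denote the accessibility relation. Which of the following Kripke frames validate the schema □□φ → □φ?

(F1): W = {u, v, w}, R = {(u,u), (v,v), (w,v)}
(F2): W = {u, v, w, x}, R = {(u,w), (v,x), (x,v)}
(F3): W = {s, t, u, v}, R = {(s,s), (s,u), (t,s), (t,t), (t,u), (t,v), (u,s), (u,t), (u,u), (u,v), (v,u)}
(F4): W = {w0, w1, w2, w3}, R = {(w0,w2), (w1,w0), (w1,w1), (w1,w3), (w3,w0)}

(F1), (F3)

The schema corresponds to density: ∀x ∀y (Rxy → ∃z (Rxz ∧ Rzy)).
(F1): condition met.
(F2): fails — Rvx but no z with Rvz and Rzx.
(F3): condition met.
(F4): fails — Rw3w0 but no z with Rw3z and Rzw0.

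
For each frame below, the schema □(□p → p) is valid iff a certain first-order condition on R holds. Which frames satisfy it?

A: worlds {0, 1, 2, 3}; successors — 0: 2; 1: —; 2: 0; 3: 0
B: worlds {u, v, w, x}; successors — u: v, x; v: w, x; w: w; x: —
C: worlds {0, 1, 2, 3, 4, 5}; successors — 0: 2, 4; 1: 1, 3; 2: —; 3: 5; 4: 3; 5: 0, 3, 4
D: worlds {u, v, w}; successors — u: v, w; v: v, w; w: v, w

The schema corresponds to shift-reflexivity: ∀x ∀y (Rxy → Ryy).
A: fails — R20 but not R00.
B: fails — Ruv but not Rvv.
C: fails — R02 but not R22.
D: condition met.
Valid on: D.

D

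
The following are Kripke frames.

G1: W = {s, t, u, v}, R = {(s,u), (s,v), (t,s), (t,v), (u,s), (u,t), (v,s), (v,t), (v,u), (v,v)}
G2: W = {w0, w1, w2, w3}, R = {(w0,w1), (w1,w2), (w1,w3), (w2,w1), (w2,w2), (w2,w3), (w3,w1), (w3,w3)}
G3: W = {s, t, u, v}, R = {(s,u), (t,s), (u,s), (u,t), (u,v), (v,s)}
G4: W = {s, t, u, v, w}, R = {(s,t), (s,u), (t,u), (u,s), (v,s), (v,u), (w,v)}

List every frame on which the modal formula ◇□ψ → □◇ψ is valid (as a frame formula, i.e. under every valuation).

Frame correspondent (Sahlqvist): ∀x ∀y ∀z (Rxy ∧ Rxz → ∃w (Ryw ∧ Rzw)) — i.e. convergence.
G1: fails — Rvu and Rvs but u and s have no common successor.
G2: ✓.
G3: fails — Ruv and Rus but v and s have no common successor.
G4: fails — Rsu and Rst but u and t have no common successor.
Valid on: G2.

G2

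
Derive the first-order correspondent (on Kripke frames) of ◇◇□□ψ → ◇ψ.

∀x ∀y (xR²y → ∃w (yR²w ∧ xRw))

This is a Sahlqvist (Geach-type) schema ◇^2□^2ψ → □^0◇^1ψ.
Minimal-valuation argument: fix x; take any y with xR^2y and any z with xR^0z. Set V(ψ) to the set of worlds R-reachable from y in exactly 2 steps. Then □^2ψ holds at y, so the antecedent holds at x; validity forces ◇^1ψ at z, giving a w with zR^1w and yR^2w.
First-order correspondent: ∀x ∀y (xR²y → ∃w (yR²w ∧ xRw)).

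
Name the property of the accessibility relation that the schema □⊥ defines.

This schema is the Ver axiom.
Its frame correspondent is emptiness of R — ∀x ∀y ¬Rxy.

Emptiness of R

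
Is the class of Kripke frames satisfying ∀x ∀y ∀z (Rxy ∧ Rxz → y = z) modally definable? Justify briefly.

Definable; ◇q → □q defines it

Yes: it is partial functionality, defined by the CD schema ◇q → □q.
Suppose ◇q→□q is valid. Take Rxy, Rxz and set V(q)={y}. Then ◇q at x, so □q at x, so q at z, i.e. z=y.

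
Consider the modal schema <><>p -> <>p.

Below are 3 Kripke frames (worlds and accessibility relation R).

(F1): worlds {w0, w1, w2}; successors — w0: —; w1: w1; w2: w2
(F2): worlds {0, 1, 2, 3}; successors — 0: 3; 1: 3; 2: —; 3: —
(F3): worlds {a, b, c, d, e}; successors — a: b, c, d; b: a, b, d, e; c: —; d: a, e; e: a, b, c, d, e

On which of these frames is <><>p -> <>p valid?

Frame correspondent (Sahlqvist): forall x forall y forall z (Rxy & Ryz -> Rxz) — i.e. transitivity.
(F1): condition met.
(F2): condition met.
(F3): fails — Rde and Reb but not Rdb.

(F1), (F2)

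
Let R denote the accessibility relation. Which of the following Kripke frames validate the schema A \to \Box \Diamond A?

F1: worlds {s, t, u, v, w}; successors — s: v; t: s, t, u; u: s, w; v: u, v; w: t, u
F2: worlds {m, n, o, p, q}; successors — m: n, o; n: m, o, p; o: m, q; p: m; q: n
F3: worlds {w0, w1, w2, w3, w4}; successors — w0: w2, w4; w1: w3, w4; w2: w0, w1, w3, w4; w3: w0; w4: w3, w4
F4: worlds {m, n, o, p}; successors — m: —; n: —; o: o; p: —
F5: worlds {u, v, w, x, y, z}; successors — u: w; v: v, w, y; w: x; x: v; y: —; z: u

The schema corresponds to symmetry: \forall x \forall y (Rxy \to Ryx).
F1: fails — Rwt but not Rtw.
F2: fails — Rpm but not Rmp.
F3: fails — Rw0w4 but not Rw4w0.
F4: holds.
F5: fails — Ruw but not Rwu.

F4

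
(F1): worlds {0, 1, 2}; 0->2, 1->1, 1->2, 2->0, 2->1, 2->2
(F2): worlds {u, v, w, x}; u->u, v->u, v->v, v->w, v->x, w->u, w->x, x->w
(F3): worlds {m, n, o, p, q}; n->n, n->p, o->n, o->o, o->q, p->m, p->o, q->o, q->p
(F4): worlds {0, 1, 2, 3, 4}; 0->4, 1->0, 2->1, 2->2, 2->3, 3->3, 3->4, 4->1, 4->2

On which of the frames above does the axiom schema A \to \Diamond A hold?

Frame correspondent (Sahlqvist): \forall x Rxx — i.e. reflexivity.
(F1): fails — world 0 does not see itself.
(F2): fails — world w does not see itself.
(F3): fails — world m does not see itself.
(F4): fails — world 0 does not see itself.
Valid on no frame.

none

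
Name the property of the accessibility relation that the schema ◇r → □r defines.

Suppose ◇r→□r is valid. Take Rxy, Rxz and set V(r)={y}. Then ◇r at x, so □r at x, so r at z, i.e. z=y.
The converse is a direct semantic check.
Frame condition: ∀x ∀y ∀z (Rxy ∧ Rxz → y = z).

Partial functionality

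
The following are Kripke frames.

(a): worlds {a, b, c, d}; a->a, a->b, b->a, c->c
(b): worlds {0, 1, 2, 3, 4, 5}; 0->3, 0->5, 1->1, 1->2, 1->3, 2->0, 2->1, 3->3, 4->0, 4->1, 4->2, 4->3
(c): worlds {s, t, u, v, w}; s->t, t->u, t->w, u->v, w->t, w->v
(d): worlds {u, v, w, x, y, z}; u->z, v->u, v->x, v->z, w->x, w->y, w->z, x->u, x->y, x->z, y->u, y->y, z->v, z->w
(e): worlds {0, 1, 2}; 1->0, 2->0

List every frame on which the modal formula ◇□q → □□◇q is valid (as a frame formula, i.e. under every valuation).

The schema corresponds to a generalized confluence (Geach) condition: ∀x ∀y ∀z ((xRy ∧ xR²z) → ∃w (yRw ∧ zRw)).
(a): holds.
(b): fails — 0R5, 0R²3 but no w with 5Rw and 3Rw.
(c): fails — sRt, sR²u but no w* with tRw* and uRw*.
(d): fails — uRz, uR²v but no t with zRt and vRt.
(e): holds.
Valid on: (a), (e).

(a), (e)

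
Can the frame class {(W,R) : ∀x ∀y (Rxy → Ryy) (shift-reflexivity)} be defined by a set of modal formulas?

Definable; □(□p → p) defines it

This is a Sahlqvist condition; the T□ axiom □(□p → p) defines it.
Suppose □(□p→p) is valid. Take Rxy and set V(p)={w : Ryw}. Then at y, □p holds; since □(□p→p) at x, □p→p at y, so p at y, i.e. Ryy.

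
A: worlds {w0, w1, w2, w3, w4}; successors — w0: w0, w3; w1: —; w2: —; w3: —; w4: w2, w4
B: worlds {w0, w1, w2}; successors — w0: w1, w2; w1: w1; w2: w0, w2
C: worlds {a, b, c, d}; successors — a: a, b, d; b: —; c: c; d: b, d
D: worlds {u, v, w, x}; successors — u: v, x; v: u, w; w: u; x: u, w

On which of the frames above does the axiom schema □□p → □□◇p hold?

This is the axiom for a generalized confluence (Geach) condition; its first-order frame correspondent is ∀x ∀z (xR²z → ∃w (xR²w ∧ zRw)).
A: fails — w0R²w3 but no w with w0R²w and w3Rw.
B: holds.
C: fails — aR²b but no w with aR²w and bRw.
D: fails — uR²u but no t with uR²t and uRt.
Valid on: B.

B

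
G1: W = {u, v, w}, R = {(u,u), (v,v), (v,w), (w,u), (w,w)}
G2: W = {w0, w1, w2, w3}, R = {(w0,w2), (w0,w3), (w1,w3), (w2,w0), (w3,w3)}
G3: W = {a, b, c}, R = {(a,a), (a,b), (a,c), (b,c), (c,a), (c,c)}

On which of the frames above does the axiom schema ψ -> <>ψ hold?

G1

Frame correspondent (Sahlqvist): forall x Rxx — i.e. reflexivity.
G1: holds.
G2: fails — world w0 does not see itself.
G3: fails — world b does not see itself.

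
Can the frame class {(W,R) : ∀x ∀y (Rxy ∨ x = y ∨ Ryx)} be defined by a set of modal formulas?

Modal frame validity is preserved under disjoint unions.
Take 2 disjoint single-world reflexive frames: each is trivially connected, but their disjoint union has 2 worlds with no edge between distinct components, so it is not connected.
Hence connectedness of R is not modally definable.

Not definable by any modal formula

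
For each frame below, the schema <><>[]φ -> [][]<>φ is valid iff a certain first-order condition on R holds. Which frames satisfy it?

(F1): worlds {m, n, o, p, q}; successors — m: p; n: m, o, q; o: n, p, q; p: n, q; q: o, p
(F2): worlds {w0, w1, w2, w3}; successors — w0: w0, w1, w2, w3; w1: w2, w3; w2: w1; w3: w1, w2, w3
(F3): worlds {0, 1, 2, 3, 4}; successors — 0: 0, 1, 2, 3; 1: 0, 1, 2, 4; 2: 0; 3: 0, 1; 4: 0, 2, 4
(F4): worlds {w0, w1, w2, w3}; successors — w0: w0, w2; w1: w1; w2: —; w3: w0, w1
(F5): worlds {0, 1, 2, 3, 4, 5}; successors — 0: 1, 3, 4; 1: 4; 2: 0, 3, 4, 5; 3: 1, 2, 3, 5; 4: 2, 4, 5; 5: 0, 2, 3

(F3)

Frame correspondent (Sahlqvist): forall x forall y forall z ((x R^2 y & x R^2 z) -> exists w (yRw & zRw)) — i.e. a generalized confluence (Geach) condition.
(F1): fails — nR²p, nR²q but no w with pRw and qRw.
(F2): fails — w0R²w1, w0R²w2 but no w with w1Rw and w2Rw.
(F3): satisfies the condition.
(F4): fails — w0R²w0, w0R²w2 but no w with w0Rw and w2Rw.
(F5): fails — 0R²1, 0R²3 but no w with 1Rw and 3Rw.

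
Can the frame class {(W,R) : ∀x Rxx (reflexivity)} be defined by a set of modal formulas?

The condition is reflexivity. A defining modal formula is □p → p.
Suppose □p→p is valid. At any x set V(p)={w : Rxw}. Then □p holds at x, so p holds at x, i.e. Rxx.

Yes — defined by □p → p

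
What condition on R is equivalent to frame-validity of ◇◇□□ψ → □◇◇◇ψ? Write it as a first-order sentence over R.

This is a Sahlqvist (Geach-type) schema ◇^2□^2ψ → □^1◇^3ψ.
Minimal-valuation argument: fix x; take any y with xR^2y and any z with xR^1z. Set V(ψ) to the set of worlds R-reachable from y in exactly 2 steps. Then □^2ψ holds at y, so the antecedent holds at x; validity forces ◇^3ψ at z, giving a w with zR^3w and yR^2w.
First-order correspondent: ∀x ∀y ∀z ((xR²y ∧ xRz) → ∃w (yR²w ∧ zR³w)).

∀x ∀y ∀z ((xR²y ∧ xRz) → ∃w (yR²w ∧ zR³w))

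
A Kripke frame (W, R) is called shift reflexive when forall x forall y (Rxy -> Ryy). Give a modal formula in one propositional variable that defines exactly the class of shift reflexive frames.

□(□ψ → ψ)

A defining formula is □(□ψ → ψ) (the T□ axiom).
Suppose □(□ψ→ψ) is valid. Take Rxy and set V(ψ)={w : Ryw}. Then at y, □ψ holds; since □(□ψ→ψ) at x, □ψ→ψ at y, so ψ at y, i.e. Ryy.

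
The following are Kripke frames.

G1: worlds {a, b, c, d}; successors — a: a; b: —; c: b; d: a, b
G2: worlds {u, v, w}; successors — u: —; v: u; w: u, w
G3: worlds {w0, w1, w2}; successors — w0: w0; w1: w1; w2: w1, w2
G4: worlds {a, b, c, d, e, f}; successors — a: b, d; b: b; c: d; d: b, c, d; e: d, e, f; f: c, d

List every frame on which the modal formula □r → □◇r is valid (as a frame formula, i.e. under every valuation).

Frame correspondent (Sahlqvist): ∀x ∀z (xRz → ∃w (xRw ∧ zRw)) — i.e. a generalized confluence (Geach) condition.
G1: fails — cRb but no w with cRw and bRw.
G2: fails — vRu but no t with vRt and uRt.
G3: condition met.
G4: condition met.
Valid on: G3, G4.

G3, G4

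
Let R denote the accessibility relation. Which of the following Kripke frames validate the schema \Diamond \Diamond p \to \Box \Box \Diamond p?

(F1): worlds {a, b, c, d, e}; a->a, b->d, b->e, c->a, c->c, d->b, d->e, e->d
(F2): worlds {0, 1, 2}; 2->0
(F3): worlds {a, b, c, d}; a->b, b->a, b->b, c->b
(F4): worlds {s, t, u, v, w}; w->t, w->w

(F2)

The schema corresponds to a generalized confluence (Geach) condition: \forall x \forall y \forall z ((x R^2 y \wedge x R^2 z) \to \exists w (y = w \wedge zRw)).
(F1): fails — bR²b, bR²b but no w with b=w and bRw.
(F2): condition met.
(F3): fails — aR²a, aR²a but no w with a=w and aRw.
(F4): fails — wR²t, wR²t but no w* with t=w* and tRw*.
Valid on: (F2).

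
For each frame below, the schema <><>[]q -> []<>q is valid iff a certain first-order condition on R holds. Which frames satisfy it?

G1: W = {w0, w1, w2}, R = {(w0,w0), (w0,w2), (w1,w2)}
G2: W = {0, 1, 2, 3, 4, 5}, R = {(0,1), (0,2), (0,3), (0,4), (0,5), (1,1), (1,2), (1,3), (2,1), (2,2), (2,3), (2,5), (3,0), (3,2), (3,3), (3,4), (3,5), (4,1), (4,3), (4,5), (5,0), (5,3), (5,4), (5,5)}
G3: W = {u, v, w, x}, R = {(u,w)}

Frame correspondent (Sahlqvist): forall x forall y forall z ((x R^2 y & xRz) -> exists w (yRw & zRw)) — i.e. a generalized confluence (Geach) condition.
G1: fails — w0R²w0, w0Rw2 but no w with w0Rw and w2Rw.
G2: ✓.
G3: ✓.

G2, G3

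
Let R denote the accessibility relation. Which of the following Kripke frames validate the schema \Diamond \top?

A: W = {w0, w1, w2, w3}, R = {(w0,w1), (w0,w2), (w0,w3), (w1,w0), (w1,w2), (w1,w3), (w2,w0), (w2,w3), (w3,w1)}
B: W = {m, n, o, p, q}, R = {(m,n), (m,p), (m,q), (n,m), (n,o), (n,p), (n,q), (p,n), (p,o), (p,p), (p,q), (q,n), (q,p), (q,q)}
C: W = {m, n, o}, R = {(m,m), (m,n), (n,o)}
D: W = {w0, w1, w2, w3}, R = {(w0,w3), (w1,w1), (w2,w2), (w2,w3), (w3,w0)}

A, D

The schema corresponds to seriality: \forall x \exists y Rxy.
A: satisfies the condition.
B: fails — world o has no successor.
C: fails — world o has no successor.
D: satisfies the condition.
Valid on: A, D.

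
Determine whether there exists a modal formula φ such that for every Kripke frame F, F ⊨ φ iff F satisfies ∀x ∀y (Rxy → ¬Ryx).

Modal frame validity is preserved under surjective bounded morphisms.
The 4-cycle (worlds a,b,c,d with a→b→c→d→a) is asymmetric. Mapping every world to a single reflexive point • is a surjective bounded morphism, and the reflexive point is not asymmetric (R•• but asymmetry requires ¬R••).
Hence asymmetry is not modally definable.

Not definable by any modal formula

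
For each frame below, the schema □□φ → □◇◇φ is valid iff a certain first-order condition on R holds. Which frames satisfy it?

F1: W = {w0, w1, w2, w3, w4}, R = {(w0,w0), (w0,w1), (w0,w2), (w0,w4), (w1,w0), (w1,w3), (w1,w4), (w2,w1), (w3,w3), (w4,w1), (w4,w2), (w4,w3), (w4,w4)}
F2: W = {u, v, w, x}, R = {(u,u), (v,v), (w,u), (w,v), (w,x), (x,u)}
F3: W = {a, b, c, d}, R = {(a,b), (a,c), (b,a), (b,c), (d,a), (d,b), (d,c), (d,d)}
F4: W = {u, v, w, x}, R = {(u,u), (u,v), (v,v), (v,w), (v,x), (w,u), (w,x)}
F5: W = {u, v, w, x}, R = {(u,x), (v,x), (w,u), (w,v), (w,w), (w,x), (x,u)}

The schema corresponds to a generalized confluence (Geach) condition: ∀x ∀z (xRz → ∃w (xR²w ∧ zR²w)).
F1: holds.
F2: holds.
F3: fails — aRc but no w with aR²w and cR²w.
F4: fails — vRx but no t with vR²t and xR²t.
F5: fails — uRx but no t with uR²t and xR²t.

F1, F2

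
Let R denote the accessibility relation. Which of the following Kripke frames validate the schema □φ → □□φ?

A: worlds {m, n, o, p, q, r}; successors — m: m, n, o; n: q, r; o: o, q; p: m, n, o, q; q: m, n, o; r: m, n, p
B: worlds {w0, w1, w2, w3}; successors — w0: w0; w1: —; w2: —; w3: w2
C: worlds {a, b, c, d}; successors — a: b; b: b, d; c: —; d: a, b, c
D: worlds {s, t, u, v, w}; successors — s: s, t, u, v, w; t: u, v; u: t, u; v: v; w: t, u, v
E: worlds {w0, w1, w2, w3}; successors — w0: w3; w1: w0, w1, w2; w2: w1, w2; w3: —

B

The schema corresponds to transitivity: ∀x ∀y ∀z (Rxy ∧ Ryz → Rxz).
A: fails — Rnr and Rrm but not Rnm.
B: condition met.
C: fails — Rab and Rbd but not Rad.
D: fails — Rut and Rtv but not Ruv.
E: fails — Rw1w0 and Rw0w3 but not Rw1w3.
Valid on: B.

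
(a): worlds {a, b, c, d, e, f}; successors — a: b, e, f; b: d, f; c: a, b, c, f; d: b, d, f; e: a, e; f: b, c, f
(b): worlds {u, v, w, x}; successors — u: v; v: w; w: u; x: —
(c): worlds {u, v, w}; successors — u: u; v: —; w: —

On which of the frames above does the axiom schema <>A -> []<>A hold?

(c)

This is the axiom for the Euclidean property; its first-order frame correspondent is forall x forall y forall z (Rxy & Rxz -> Ryz).
(a): fails — Rab and Rab but not Rbb.
(b): fails — Ruv and Ruv but not Rvv.
(c): ✓.
Valid on: (c).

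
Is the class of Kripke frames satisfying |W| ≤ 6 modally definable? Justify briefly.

Modal frame validity is preserved under disjoint unions.
Any modal formula valid on each of 7 disjoint one-world frames is valid on their disjoint union (validity is preserved under disjoint unions). Each one-world frame has |W|=1≤6, but the union has |W|=7.
So the class is not modally definable.

No — not modally definable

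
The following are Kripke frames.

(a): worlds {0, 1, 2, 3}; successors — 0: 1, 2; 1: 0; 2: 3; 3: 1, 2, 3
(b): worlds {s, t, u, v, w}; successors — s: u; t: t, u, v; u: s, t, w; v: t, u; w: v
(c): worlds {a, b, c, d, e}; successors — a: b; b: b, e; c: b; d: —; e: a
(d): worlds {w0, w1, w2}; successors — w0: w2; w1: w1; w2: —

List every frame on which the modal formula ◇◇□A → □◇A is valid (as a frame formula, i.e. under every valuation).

This is the axiom for a generalized confluence (Geach) condition; its first-order frame correspondent is ∀x ∀y ∀z ((xR²y ∧ xRz) → ∃w (yRw ∧ zRw)).
(a): fails — 0R²0, 0R1 but no w with 0Rw and 1Rw.
(b): fails — sR²s, sRu but no w* with sRw* and uRw*.
(c): fails — aR²e, aRb but no w with eRw and bRw.
(d): ✓.

(d)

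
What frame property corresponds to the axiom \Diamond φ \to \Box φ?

partial functionality: \forall x \forall y \forall z (Rxy \wedge Rxz \to y = z)

Suppose ◇φ→□φ is valid. Take Rxy, Rxz and set V(φ)={y}. Then ◇φ at x, so □φ at x, so φ at z, i.e. z=y.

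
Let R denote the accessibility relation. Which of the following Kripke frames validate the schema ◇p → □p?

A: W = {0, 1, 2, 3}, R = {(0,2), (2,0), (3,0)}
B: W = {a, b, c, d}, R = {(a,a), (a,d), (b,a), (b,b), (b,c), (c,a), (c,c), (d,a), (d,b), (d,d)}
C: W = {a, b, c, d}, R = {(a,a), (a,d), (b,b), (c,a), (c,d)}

This is the axiom for partial functionality; its first-order frame correspondent is ∀x ∀y ∀z (Rxy ∧ Rxz → y = z).
A: holds.
B: fails — a sees both a and d.
C: fails — a sees both a and d.

A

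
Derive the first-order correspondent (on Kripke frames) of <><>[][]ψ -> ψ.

forall x forall y (x R^2 y -> exists w (y R^2 w & x = w))

This is a Sahlqvist (Geach-type) schema ◇^2□^2ψ → □^0◇^0ψ.
First-order correspondent: forall x forall y (x R^2 y -> exists w (y R^2 w & x = w)).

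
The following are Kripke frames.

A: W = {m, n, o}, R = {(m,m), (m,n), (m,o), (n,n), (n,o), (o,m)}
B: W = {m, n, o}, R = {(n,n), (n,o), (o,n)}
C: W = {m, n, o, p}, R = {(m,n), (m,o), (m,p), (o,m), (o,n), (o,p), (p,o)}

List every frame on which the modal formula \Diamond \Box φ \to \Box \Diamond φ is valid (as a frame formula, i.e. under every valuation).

Frame correspondent (Sahlqvist): \forall x \forall y \forall z (Rxy \wedge Rxz \to \exists w (Ryw \wedge Rzw)) — i.e. convergence.
A: fails — Rmo and Rmn but o and n have no common successor.
B: holds.
C: fails — Rmo and Rmn but o and n have no common successor.

B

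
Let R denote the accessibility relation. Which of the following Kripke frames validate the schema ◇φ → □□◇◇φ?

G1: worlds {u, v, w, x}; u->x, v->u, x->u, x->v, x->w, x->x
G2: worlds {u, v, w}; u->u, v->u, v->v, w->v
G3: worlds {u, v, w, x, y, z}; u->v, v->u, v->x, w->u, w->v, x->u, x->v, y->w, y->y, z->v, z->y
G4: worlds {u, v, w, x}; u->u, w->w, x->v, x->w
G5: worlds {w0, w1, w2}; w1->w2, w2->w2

G5

Frame correspondent (Sahlqvist): ∀x ∀y ∀z ((xRy ∧ xR²z) → ∃w (y = w ∧ zR²w)) — i.e. a generalized confluence (Geach) condition.
G1: fails — uRx, uR²w but no t with x=t and wR²t.
G2: fails — vRv, vR²u but no t with v=t and uR²t.
G3: fails — uRv, uR²u but no t with v=t and uR²t.
G4: fails — xRv, xR²w but no t with v=t and wR²t.
G5: satisfies the condition.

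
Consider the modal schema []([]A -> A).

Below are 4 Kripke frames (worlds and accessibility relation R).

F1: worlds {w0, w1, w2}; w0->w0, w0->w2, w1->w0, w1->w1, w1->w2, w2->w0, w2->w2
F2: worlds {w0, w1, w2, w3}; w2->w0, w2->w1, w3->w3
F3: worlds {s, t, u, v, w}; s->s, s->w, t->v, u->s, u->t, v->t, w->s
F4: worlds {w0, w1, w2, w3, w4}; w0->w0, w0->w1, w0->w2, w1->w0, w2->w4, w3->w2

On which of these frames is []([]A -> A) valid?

This is the axiom for shift-reflexivity; its first-order frame correspondent is forall x forall y (Rxy -> Ryy).
F1: holds.
F2: fails — Rw2w0 but not Rw0w0.
F3: fails — Rtv but not Rvv.
F4: fails — Rw2w4 but not Rw4w4.
Valid on: F1.

F1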